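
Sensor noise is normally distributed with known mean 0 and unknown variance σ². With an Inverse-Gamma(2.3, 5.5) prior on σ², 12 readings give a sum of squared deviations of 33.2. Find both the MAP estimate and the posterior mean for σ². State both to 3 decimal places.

MAP = 2.376; posterior mean = 3.027

Posterior: Inverse-Gamma(shape = 2.3+12/2 = 8.3, scale = 5.5+33.2/2 = 22.1).
Mode = β/(α+1) = 22.1/9.3 = 2.376.
Mean = β/(α−1) = 22.1/7.3 = 3.027.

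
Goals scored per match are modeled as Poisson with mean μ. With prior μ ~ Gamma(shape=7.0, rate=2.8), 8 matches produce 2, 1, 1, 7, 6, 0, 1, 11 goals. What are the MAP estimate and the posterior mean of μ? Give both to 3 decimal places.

Σ counts = 29. Posterior: Gamma(shape = 7.0+29 = 36.0, rate = 2.8+8 = 10.8).
Mode = (α−1)/β = 35.0/10.8 = 3.241.
Mean = α/β = 36.0/10.8 = 3.333.
The posterior is right-skewed, so the mean exceeds the mode.

MAP = 3.241, posterior mean = 3.333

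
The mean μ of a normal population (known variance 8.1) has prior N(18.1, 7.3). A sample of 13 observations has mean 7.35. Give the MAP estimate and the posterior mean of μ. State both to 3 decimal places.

Posterior for μ is Normal. Precision-weighted mean: (1/7.3·18.1 + 13/8.1·7.35) / (1/7.3 + 13/8.1) = 8.195.
A Normal posterior is symmetric, so mode = mean.

MAP: 8.195. Posterior mean: 8.195.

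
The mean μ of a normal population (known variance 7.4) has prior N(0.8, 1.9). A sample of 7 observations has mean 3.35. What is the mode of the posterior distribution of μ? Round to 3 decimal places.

Posterior for μ is Normal. Precision-weighted mean: (1/1.9·0.8 + 7/7.4·3.35) / (1/1.9 + 7/7.4) = 2.438.
A Normal posterior is symmetric, so mode = mean.
This is the posterior mode — the MAP estimate.

2.438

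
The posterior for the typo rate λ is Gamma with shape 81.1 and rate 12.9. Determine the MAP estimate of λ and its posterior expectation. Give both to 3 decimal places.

Mode = (α−1)/β = 80.1/12.9 = 6.209.
Mean = α/β = 81.1/12.9 = 6.287.

MAP estimate = 6.209, posterior expectation = 6.287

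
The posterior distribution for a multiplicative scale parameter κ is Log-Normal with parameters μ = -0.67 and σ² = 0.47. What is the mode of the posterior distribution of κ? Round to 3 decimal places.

0.320

Mode = exp(μ − σ²) = exp(-1.14) = 0.320.
Mean = exp(μ + σ²/2) = exp(-0.435) = 0.647.
This is the posterior mode — the MAP estimate.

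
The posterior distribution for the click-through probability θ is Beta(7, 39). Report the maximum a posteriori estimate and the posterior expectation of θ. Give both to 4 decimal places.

Mode = (7−1)/(7+39−2) = 6/44 = 0.1364.
Mean = 7/(7+39) = 7/46 = 0.1522.
The mean is pulled above the mode by the posterior's right skew.

MAP = 0.1364, posterior mean = 0.1522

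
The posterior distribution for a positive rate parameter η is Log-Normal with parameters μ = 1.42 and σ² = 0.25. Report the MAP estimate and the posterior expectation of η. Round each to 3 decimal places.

MAP: 3.222. Posterior mean: 4.688.

Mode = exp(μ − σ²) = exp(1.17) = 3.222.
Mean = exp(μ + σ²/2) = exp(1.545) = 4.688.
The mean is pulled above the mode by the posterior's right skew.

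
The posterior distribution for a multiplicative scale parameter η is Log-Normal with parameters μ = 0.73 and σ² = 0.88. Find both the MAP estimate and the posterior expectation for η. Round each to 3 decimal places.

MAP = 0.861, posterior mean = 3.222

Mode = exp(μ − σ²) = exp(-0.15) = 0.861.
Mean = exp(μ + σ²/2) = exp(1.170) = 3.222.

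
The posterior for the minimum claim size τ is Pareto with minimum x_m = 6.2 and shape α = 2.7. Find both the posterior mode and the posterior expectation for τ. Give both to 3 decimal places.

The Pareto density is strictly decreasing on [x_m, ∞), so the mode is x_m = 6.200.
Mean = α·x_m/(α−1) = 2.7·6.2/1.7 = 9.847.

τ_MAP = 6.200, E[τ|data] = 9.847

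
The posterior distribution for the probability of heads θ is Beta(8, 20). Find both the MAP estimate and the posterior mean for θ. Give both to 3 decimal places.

MAP estimate = 0.269, posterior mean = 0.286

Mode = (8−1)/(8+20−2) = 7/26 = 0.269.
Mean = 8/(8+20) = 8/28 = 0.286.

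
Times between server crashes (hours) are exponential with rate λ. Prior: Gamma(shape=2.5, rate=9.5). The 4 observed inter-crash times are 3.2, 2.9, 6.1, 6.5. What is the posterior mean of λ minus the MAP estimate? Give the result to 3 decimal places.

0.035

Σ times = 18.7. Posterior: Gamma(shape = 2.5+4 = 6.5, rate = 9.5+18.7 = 28.2).
Mode = (α−1)/β = 5.5/28.2 = 0.195.
Mean = α/β = 6.5/28.2 = 0.230.
Difference = 0.230 − 0.195 = 0.035.
Mean > mode: the posterior has a right tail.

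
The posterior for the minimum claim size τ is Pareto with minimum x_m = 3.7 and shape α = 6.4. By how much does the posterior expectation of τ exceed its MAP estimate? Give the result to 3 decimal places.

The Pareto density is strictly decreasing on [x_m, ∞), so the mode is x_m = 3.700.
Mean = α·x_m/(α−1) = 6.4·3.7/5.4 = 4.385.
Difference = 4.385 − 3.700 = 0.685.

0.685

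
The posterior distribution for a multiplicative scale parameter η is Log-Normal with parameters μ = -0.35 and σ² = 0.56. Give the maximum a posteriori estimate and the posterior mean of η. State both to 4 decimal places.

η_MAP = 0.4025, E[η|data] = 0.9324

Mode = exp(μ − σ²) = exp(-0.91) = 0.4025.
Mean = exp(μ + σ²/2) = exp(-0.070) = 0.9324.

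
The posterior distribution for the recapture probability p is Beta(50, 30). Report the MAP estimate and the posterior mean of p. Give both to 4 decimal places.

MAP estimate = 0.6282, posterior mean = 0.6250

Mode = (50−1)/(50+30−2) = 49/78 = 0.6282.
Mean = 50/(50+30) = 50/80 = 0.6250.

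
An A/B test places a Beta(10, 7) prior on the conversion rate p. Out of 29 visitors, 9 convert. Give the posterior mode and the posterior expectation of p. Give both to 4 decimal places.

Posterior: Beta(10+9, 7+20) = Beta(19, 27).
Mode = (19−1)/(19+27−2) = 18/44 = 0.4091.
Mean = 19/(19+27) = 19/46 = 0.4130.

posterior mode = 0.4091, posterior expectation = 0.4130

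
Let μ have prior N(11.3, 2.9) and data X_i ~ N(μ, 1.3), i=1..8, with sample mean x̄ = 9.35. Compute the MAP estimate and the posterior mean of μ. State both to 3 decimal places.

Posterior for μ is Normal. Precision-weighted mean: (1/2.9·11.3 + 8/1.3·9.35) / (1/2.9 + 8/1.3) = 9.453.
A Normal posterior is symmetric, so mode = mean.

MAP = 9.453; posterior mean = 9.453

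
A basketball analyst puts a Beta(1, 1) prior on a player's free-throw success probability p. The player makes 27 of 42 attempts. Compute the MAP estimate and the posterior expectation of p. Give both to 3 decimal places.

Posterior: Beta(1+27, 1+15) = Beta(28, 16).
Mode = (28−1)/(28+16−2) = 27/42 = 0.643.
Mean = 28/(28+16) = 28/44 = 0.636.

MAP estimate = 0.643, posterior expectation = 0.636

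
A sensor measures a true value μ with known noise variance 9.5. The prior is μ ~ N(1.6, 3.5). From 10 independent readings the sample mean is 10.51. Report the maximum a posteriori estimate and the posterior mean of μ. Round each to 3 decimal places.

Posterior for μ is Normal. Precision-weighted mean: (1/3.5·1.6 + 10/9.5·10.51) / (1/3.5 + 10/9.5) = 8.608.
A Normal posterior is symmetric, so mode = mean.

maximum a posteriori estimate = 8.608, posterior mean = 8.608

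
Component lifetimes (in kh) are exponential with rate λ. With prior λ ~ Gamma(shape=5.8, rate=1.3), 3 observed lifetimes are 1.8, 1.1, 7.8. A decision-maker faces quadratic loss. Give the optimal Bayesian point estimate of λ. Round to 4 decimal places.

0.7333

Σ times = 10.7. Posterior: Gamma(shape = 5.8+3 = 8.8, rate = 1.3+10.7 = 12.0).
Mode = (α−1)/β = 7.8/12.0 = 0.6500.
Mean = α/β = 8.8/12.0 = 0.7333.
Quadratic loss ⇒ the optimal estimator is the posterior mean.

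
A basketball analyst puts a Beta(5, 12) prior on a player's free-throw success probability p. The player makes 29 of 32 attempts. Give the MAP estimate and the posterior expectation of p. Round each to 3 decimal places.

MAP: 0.702. Posterior mean: 0.694.

Posterior: Beta(5+29, 12+3) = Beta(34, 15).
Mode = (34−1)/(34+15−2) = 33/47 = 0.702.
Mean = 34/(34+15) = 34/49 = 0.694.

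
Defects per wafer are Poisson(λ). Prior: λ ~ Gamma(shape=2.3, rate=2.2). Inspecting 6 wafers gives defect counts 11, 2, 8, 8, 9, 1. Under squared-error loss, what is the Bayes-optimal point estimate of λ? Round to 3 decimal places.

Σ counts = 39. Posterior: Gamma(shape = 2.3+39 = 41.3, rate = 2.2+6 = 8.2).
Mode = (α−1)/β = 40.3/8.2 = 4.915.
Mean = α/β = 41.3/8.2 = 5.037.
Squared-error loss ⇒ the optimal estimator is the posterior mean.

5.037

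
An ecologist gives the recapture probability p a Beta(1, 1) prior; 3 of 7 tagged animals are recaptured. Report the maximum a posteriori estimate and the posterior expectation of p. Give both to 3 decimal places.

maximum a posteriori estimate = 0.429, posterior expectation = 0.444

Posterior: Beta(1+3, 1+4) = Beta(4, 5).
Mode = (4−1)/(4+5−2) = 3/7 = 0.429.
With a flat prior the MAP equals the MLE, 3/7.
Mean = 4/(4+5) = 4/9 = 0.444.
Right-skewed posterior ⇒ mode < mean.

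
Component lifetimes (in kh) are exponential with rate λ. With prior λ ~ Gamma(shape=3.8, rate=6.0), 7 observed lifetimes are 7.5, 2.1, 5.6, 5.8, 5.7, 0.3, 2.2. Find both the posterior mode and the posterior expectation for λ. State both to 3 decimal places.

Σ times = 29.2. Posterior: Gamma(shape = 3.8+7 = 10.8, rate = 6.0+29.2 = 35.2).
Mode = (α−1)/β = 9.8/35.2 = 0.278.
Mean = α/β = 10.8/35.2 = 0.307.
Mean > mode: the posterior has a right tail.

MAP = 0.278; posterior mean = 0.307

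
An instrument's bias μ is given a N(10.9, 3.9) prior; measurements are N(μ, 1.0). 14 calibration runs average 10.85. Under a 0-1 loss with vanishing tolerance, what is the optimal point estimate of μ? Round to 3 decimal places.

Posterior for μ is Normal. Precision-weighted mean: (1/3.9·10.9 + 14/1.0·10.85) / (1/3.9 + 14/1.0) = 10.851.
A Normal posterior is symmetric, so mode = mean.
This is the posterior mode — the MAP estimate.

10.851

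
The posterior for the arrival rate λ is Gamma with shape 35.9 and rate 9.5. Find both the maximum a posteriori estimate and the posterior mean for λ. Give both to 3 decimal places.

λ_MAP = 3.674, E[λ|data] = 3.779

Mode = (α−1)/β = 34.9/9.5 = 3.674.
Mean = α/β = 35.9/9.5 = 3.779.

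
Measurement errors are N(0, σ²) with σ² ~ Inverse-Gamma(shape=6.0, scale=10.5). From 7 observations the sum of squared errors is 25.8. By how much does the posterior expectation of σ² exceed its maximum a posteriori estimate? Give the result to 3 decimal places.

0.524

Posterior: Inverse-Gamma(shape = 6.0+7/2 = 9.5, scale = 10.5+25.8/2 = 23.4).
Mode = β/(α+1) = 23.4/10.5 = 2.229.
Mean = β/(α−1) = 23.4/8.5 = 2.753.
Difference = 2.753 − 2.229 = 0.524.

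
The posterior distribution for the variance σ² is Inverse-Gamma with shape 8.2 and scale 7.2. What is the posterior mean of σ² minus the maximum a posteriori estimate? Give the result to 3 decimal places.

Mode = β/(α+1) = 7.2/9.2 = 0.783.
Mean = β/(α−1) = 7.2/7.2 = 1.000.
Difference = 1.000 − 0.783 = 0.217.

0.217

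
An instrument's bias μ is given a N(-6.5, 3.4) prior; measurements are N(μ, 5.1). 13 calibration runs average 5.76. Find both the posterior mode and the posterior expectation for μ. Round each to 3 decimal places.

MAP: 4.492. Posterior mean: 4.492.

Posterior for μ is Normal. Precision-weighted mean: (1/3.4·-6.5 + 13/5.1·5.76) / (1/3.4 + 13/5.1) = 4.492.
A Normal posterior is symmetric, so mode = mean.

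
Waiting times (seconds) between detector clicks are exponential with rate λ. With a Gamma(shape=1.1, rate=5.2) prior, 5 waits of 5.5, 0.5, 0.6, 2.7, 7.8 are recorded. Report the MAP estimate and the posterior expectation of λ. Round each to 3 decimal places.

MAP = 0.229; posterior mean = 0.274

Σ times = 17.1. Posterior: Gamma(shape = 1.1+5 = 6.1, rate = 5.2+17.1 = 22.3).
Mode = (α−1)/β = 5.1/22.3 = 0.229.
Mean = α/β = 6.1/22.3 = 0.274.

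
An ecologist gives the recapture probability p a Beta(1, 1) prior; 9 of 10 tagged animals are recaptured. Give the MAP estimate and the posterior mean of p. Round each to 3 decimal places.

MAP: 0.900. Posterior mean: 0.833.

Posterior: Beta(1+9, 1+1) = Beta(10, 2).
Mode = (10−1)/(10+2−2) = 9/10 = 0.900.
With a flat prior the MAP equals the MLE, 9/10.
Mean = 10/(10+2) = 10/12 = 0.833.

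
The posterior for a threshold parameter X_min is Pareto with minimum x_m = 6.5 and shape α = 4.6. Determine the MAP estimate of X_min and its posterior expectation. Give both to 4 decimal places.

The Pareto density is strictly decreasing on [x_m, ∞), so the mode is x_m = 6.5000.
Mean = α·x_m/(α−1) = 4.6·6.5/3.6 = 8.3056.

MAP = 6.5000; posterior mean = 8.3056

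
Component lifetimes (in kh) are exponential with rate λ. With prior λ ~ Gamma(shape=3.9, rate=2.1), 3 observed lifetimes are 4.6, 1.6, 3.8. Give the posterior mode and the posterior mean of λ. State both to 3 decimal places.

MAP: 0.488. Posterior mean: 0.570.

Σ times = 10.0. Posterior: Gamma(shape = 3.9+3 = 6.9, rate = 2.1+10.0 = 12.1).
Mode = (α−1)/β = 5.9/12.1 = 0.488.
Mean = α/β = 6.9/12.1 = 0.570.
Mean > mode: the posterior has a right tail.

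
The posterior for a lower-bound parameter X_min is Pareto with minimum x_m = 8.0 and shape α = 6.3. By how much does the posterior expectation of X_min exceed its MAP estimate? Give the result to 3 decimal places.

The Pareto density is strictly decreasing on [x_m, ∞), so the mode is x_m = 8.000.
Mean = α·x_m/(α−1) = 6.3·8.0/5.3 = 9.509.
Difference = 9.509 − 8.000 = 1.509.
The mean is pulled above the mode by the posterior's right skew.

1.509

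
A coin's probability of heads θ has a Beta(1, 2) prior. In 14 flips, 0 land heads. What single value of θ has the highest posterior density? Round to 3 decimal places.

Posterior: Beta(1+0, 2+14) = Beta(1, 16).
Since α = 1 ≤ 1 and β > 1, the Beta density is monotone decreasing on [0,1]; the mode is at 0.
Mean = 1/(1+16) = 0.059.
This is the posterior mode — the MAP estimate.

0.000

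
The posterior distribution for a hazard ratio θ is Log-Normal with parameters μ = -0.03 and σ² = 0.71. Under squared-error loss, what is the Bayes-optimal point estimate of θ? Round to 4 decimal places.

1.3840

Mode = exp(μ − σ²) = exp(-0.74) = 0.4771.
Mean = exp(μ + σ²/2) = exp(0.325) = 1.3840.
Squared-error loss ⇒ the optimal estimator is the posterior mean.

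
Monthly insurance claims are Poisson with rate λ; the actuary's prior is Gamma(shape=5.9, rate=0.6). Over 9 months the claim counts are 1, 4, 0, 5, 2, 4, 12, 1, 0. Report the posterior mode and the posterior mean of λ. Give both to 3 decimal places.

MAP = 3.531, posterior mean = 3.635

Σ counts = 29. Posterior: Gamma(shape = 5.9+29 = 34.9, rate = 0.6+9 = 9.6).
Mode = (α−1)/β = 33.9/9.6 = 3.531.
Mean = α/β = 34.9/9.6 = 3.635.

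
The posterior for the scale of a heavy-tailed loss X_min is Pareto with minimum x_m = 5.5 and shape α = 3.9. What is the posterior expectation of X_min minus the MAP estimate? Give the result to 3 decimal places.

1.897

The Pareto density is strictly decreasing on [x_m, ∞), so the mode is x_m = 5.500.
Mean = α·x_m/(α−1) = 3.9·5.5/2.9 = 7.397.
Difference = 7.397 − 5.500 = 1.897.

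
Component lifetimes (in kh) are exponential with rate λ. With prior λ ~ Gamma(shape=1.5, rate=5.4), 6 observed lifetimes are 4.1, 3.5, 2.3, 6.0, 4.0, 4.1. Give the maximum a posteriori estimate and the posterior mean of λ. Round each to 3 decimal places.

MAP = 0.221, posterior mean = 0.255

Σ times = 24.0. Posterior: Gamma(shape = 1.5+6 = 7.5, rate = 5.4+24.0 = 29.4).
Mode = (α−1)/β = 6.5/29.4 = 0.221.
Mean = α/β = 7.5/29.4 = 0.255.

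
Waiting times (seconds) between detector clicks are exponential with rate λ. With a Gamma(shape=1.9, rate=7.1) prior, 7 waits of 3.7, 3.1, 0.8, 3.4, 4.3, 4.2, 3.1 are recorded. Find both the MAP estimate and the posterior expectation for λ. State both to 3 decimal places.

Σ times = 22.6. Posterior: Gamma(shape = 1.9+7 = 8.9, rate = 7.1+22.6 = 29.7).
Mode = (α−1)/β = 7.9/29.7 = 0.266.
Mean = α/β = 8.9/29.7 = 0.300.
Mean > mode: the posterior has a right tail.

MAP = 0.266; posterior mean = 0.300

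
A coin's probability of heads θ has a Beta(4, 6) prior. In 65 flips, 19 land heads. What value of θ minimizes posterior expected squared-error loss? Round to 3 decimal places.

0.307

Posterior: Beta(4+19, 6+46) = Beta(23, 52).
Mode = (23−1)/(23+52−2) = 22/73 = 0.301.
Mean = 23/(23+52) = 23/75 = 0.307.
Squared-error loss ⇒ the optimal estimator is the posterior mean.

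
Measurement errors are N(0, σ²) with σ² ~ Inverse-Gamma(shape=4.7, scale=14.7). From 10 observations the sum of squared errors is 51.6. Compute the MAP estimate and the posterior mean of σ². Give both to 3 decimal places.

Posterior: Inverse-Gamma(shape = 4.7+10/2 = 9.7, scale = 14.7+51.6/2 = 40.5).
Mode = β/(α+1) = 40.5/10.7 = 3.785.
Mean = β/(α−1) = 40.5/8.7 = 4.655.
Right-skewed posterior ⇒ mode < mean.

MAP estimate = 3.785, posterior mean = 4.655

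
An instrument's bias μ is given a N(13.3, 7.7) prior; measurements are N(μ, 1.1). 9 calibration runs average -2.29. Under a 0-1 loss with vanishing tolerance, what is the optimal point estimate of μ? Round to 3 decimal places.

Posterior for μ is Normal. Precision-weighted mean: (1/7.7·13.3 + 9/1.1·-2.29) / (1/7.7 + 9/1.1) = -2.046.
A Normal posterior is symmetric, so mode = mean.
This is the posterior mode — the MAP estimate.

-2.046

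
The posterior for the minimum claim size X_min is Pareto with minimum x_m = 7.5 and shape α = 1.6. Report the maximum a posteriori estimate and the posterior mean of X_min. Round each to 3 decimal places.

maximum a posteriori estimate = 7.500, posterior mean = 20.000

The Pareto density is strictly decreasing on [x_m, ∞), so the mode is x_m = 7.500.
Mean = α·x_m/(α−1) = 1.6·7.5/0.6 = 20.000.
Mean > mode: the posterior has a right tail.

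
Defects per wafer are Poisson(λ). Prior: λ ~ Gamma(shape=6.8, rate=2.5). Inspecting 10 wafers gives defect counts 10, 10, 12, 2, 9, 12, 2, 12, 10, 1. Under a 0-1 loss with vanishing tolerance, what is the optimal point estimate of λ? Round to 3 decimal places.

6.864

Σ counts = 80. Posterior: Gamma(shape = 6.8+80 = 86.8, rate = 2.5+10 = 12.5).
Mode = (α−1)/β = 85.8/12.5 = 6.864.
Mean = α/β = 86.8/12.5 = 6.944.
This is the posterior mode — the MAP estimate.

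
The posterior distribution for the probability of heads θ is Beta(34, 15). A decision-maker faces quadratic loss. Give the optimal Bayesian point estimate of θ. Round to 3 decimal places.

Mode = (34−1)/(34+15−2) = 33/47 = 0.702.
Mean = 34/(34+15) = 34/49 = 0.694.
Quadratic loss ⇒ the optimal estimator is the posterior mean.

0.694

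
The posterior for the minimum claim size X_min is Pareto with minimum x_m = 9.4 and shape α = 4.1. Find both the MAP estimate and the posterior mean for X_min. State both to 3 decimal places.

The Pareto density is strictly decreasing on [x_m, ∞), so the mode is x_m = 9.400.
Mean = α·x_m/(α−1) = 4.1·9.4/3.1 = 12.432.
The mean is pulled above the mode by the posterior's right skew.

MAP: 9.400. Posterior mean: 12.432.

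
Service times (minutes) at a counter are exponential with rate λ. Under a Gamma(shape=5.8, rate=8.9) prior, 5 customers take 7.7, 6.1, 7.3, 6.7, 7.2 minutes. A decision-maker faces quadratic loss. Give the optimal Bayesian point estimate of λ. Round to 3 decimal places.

Σ times = 35.0. Posterior: Gamma(shape = 5.8+5 = 10.8, rate = 8.9+35.0 = 43.9).
Mode = (α−1)/β = 9.8/43.9 = 0.223.
Mean = α/β = 10.8/43.9 = 0.246.
Quadratic loss ⇒ the optimal estimator is the posterior mean.

0.246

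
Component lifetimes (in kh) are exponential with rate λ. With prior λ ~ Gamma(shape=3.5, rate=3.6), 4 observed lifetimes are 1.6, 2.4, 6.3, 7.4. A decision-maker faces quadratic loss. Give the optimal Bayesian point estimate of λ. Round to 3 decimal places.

0.352

Σ times = 17.7. Posterior: Gamma(shape = 3.5+4 = 7.5, rate = 3.6+17.7 = 21.3).
Mode = (α−1)/β = 6.5/21.3 = 0.305.
Mean = α/β = 7.5/21.3 = 0.352.
Quadratic loss ⇒ the optimal estimator is the posterior mean.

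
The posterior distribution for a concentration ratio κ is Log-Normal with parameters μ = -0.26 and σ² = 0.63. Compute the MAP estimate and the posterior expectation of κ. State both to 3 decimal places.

MAP = 0.411; posterior mean = 1.057

Mode = exp(μ − σ²) = exp(-0.89) = 0.411.
Mean = exp(μ + σ²/2) = exp(0.055) = 1.057.
The posterior is right-skewed, so the mean exceeds the mode.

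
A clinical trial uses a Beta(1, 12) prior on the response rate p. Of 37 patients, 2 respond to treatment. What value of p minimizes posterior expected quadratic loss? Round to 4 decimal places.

Posterior: Beta(1+2, 12+35) = Beta(3, 47).
Mode = (3−1)/(3+47−2) = 2/48 = 0.0417.
Mean = 3/(3+47) = 3/50 = 0.0600.
Quadratic loss ⇒ the optimal estimator is the posterior mean.

0.0600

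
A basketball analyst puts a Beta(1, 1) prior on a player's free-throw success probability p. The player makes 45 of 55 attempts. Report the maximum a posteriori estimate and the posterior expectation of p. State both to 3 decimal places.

MAP: 0.818. Posterior mean: 0.807.

Posterior: Beta(1+45, 1+10) = Beta(46, 11).
Mode = (46−1)/(46+11−2) = 45/55 = 0.818.
With a flat prior the MAP equals the MLE, 45/55.
Mean = 46/(46+11) = 46/57 = 0.807.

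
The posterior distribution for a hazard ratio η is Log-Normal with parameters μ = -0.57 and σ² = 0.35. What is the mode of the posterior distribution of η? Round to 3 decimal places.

Mode = exp(μ − σ²) = exp(-0.92) = 0.399.
Mean = exp(μ + σ²/2) = exp(-0.395) = 0.674.
This is the posterior mode — the MAP estimate.

0.399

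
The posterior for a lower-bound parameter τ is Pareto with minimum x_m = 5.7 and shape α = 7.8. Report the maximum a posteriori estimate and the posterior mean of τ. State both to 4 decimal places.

The Pareto density is strictly decreasing on [x_m, ∞), so the mode is x_m = 5.7000.
Mean = α·x_m/(α−1) = 7.8·5.7/6.8 = 6.5382.

MAP = 5.7000; posterior mean = 6.5382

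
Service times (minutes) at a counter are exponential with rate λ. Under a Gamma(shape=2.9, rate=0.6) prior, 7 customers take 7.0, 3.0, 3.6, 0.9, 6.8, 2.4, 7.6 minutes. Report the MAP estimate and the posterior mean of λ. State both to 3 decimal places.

Σ times = 31.3. Posterior: Gamma(shape = 2.9+7 = 9.9, rate = 0.6+31.3 = 31.9).
Mode = (α−1)/β = 8.9/31.9 = 0.279.
Mean = α/β = 9.9/31.9 = 0.310.

MAP = 0.279, posterior mean = 0.310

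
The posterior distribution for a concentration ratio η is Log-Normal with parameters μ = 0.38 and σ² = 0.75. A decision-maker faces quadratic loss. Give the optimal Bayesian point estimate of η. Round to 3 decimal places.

2.128

Mode = exp(μ − σ²) = exp(-0.37) = 0.691.
Mean = exp(μ + σ²/2) = exp(0.755) = 2.128.
Quadratic loss ⇒ the optimal estimator is the posterior mean.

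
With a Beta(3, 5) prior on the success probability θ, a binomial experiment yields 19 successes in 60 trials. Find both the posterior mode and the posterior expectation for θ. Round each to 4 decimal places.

Posterior: Beta(3+19, 5+41) = Beta(22, 46).
Mode = (22−1)/(22+46−2) = 21/66 = 0.3182.
Mean = 22/(22+46) = 22/68 = 0.3235.
The mean is pulled above the mode by the posterior's right skew.

posterior mode = 0.3182, posterior expectation = 0.3235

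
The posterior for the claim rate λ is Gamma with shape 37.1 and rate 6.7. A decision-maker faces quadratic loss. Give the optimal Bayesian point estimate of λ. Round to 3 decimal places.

Mode = (α−1)/β = 36.1/6.7 = 5.388.
Mean = α/β = 37.1/6.7 = 5.537.
Quadratic loss ⇒ the optimal estimator is the posterior mean.

5.537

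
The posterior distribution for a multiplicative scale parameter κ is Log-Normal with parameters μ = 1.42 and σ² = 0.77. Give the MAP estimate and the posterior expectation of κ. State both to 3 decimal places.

Mode = exp(μ − σ²) = exp(0.65) = 1.916.
Mean = exp(μ + σ²/2) = exp(1.805) = 6.080.

κ_MAP = 1.916, E[κ|data] = 6.080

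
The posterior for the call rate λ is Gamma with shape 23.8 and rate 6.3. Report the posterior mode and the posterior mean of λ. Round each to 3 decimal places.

Mode = (α−1)/β = 22.8/6.3 = 3.619.
Mean = α/β = 23.8/6.3 = 3.778.

posterior mode = 3.619, posterior mean = 3.778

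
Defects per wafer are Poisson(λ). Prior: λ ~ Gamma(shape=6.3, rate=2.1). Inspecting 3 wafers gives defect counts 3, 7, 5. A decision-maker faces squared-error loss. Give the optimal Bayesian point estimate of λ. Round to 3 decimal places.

Σ counts = 15. Posterior: Gamma(shape = 6.3+15 = 21.3, rate = 2.1+3 = 5.1).
Mode = (α−1)/β = 20.3/5.1 = 3.980.
Mean = α/β = 21.3/5.1 = 4.176.
Squared-error loss ⇒ the optimal estimator is the posterior mean.

4.176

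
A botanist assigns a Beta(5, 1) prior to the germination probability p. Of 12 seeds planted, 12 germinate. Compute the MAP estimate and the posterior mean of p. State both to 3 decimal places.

Posterior: Beta(5+12, 1+0) = Beta(17, 1).
Since β = 1 ≤ 1 and α > 1, the Beta density is monotone increasing on [0,1]; the mode is at 1.
Mean = 17/(17+1) = 0.944.
The mean is pulled below the mode by the posterior's left skew.

MAP = 1.000, posterior mean = 0.944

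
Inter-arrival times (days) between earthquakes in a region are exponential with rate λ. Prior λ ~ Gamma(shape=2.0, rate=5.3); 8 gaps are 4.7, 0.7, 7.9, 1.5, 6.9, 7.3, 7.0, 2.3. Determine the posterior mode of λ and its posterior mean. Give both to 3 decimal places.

posterior mode = 0.206, posterior mean = 0.229

Σ times = 38.3. Posterior: Gamma(shape = 2.0+8 = 10.0, rate = 5.3+38.3 = 43.6).
Mode = (α−1)/β = 9.0/43.6 = 0.206.
Mean = α/β = 10.0/43.6 = 0.229.
The mean is pulled above the mode by the posterior's right skew.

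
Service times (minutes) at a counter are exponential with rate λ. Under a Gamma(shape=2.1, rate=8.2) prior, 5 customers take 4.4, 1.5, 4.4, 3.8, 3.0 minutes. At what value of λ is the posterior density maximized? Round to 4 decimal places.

0.2411

Σ times = 17.1. Posterior: Gamma(shape = 2.1+5 = 7.1, rate = 8.2+17.1 = 25.3).
Mode = (α−1)/β = 6.1/25.3 = 0.2411.
Mean = α/β = 7.1/25.3 = 0.2806.
This is the posterior mode — the MAP estimate.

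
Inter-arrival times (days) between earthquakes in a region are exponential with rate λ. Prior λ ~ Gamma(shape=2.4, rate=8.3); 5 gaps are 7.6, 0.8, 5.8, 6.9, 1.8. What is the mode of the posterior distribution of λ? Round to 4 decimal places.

0.2051

Σ times = 22.9. Posterior: Gamma(shape = 2.4+5 = 7.4, rate = 8.3+22.9 = 31.2).
Mode = (α−1)/β = 6.4/31.2 = 0.2051.
Mean = α/β = 7.4/31.2 = 0.2372.
This is the posterior mode — the MAP estimate.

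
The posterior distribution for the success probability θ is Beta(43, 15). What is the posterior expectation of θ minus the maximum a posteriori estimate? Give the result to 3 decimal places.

Mode = (43−1)/(43+15−2) = 42/56 = 0.750.
Mean = 43/(43+15) = 43/58 = 0.741.
Difference = 0.741 − 0.750 = -0.009.

-0.009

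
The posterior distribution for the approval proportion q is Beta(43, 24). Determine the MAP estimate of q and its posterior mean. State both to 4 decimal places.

Mode = (43−1)/(43+24−2) = 42/65 = 0.6462.
Mean = 43/(43+24) = 43/67 = 0.6418.

MAP estimate = 0.6462, posterior mean = 0.6418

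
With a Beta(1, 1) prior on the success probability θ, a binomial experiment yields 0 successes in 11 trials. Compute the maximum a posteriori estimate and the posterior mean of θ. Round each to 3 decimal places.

Posterior: Beta(1+0, 1+11) = Beta(1, 12).
Since α = 1 ≤ 1 and β > 1, the Beta density is monotone decreasing on [0,1]; the mode is at 0.
Mean = 1/(1+12) = 0.077.

θ_MAP = 0.000, E[θ|data] = 0.077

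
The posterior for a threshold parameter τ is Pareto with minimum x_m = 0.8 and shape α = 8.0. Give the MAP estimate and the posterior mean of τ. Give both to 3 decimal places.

MAP: 0.800. Posterior mean: 0.914.

The Pareto density is strictly decreasing on [x_m, ∞), so the mode is x_m = 0.800.
Mean = α·x_m/(α−1) = 8.0·0.8/7.0 = 0.914.
Mean > mode: the posterior has a right tail.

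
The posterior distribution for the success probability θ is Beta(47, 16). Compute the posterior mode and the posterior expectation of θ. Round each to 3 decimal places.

MAP = 0.754; posterior mean = 0.746

Mode = (47−1)/(47+16−2) = 46/61 = 0.754.
Mean = 47/(47+16) = 47/63 = 0.746.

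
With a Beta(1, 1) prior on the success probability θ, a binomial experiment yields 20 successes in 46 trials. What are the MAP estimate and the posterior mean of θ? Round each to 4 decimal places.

MAP estimate = 0.4348, posterior mean = 0.4375

Posterior: Beta(1+20, 1+26) = Beta(21, 27).
Mode = (21−1)/(21+27−2) = 20/46 = 0.4348.
Mean = 21/(21+27) = 21/48 = 0.4375.
Mean > mode: the posterior has a right tail.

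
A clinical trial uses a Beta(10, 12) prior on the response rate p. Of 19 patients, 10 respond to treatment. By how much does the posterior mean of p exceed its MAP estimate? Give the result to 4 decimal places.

Posterior: Beta(10+10, 12+9) = Beta(20, 21).
Mode = (20−1)/(20+21−2) = 19/39 = 0.4872.
Mean = 20/(20+21) = 20/41 = 0.4878.
Difference = 0.4878 − 0.4872 = 0.0006.
Mean > mode: the posterior has a right tail.

0.0006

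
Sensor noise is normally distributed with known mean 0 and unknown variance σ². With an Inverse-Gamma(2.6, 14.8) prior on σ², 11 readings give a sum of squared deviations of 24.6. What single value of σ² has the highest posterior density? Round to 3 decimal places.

Posterior: Inverse-Gamma(shape = 2.6+11/2 = 8.1, scale = 14.8+24.6/2 = 27.1).
Mode = β/(α+1) = 27.1/9.1 = 2.978.
Mean = β/(α−1) = 27.1/7.1 = 3.817.
This is the posterior mode — the MAP estimate.

2.978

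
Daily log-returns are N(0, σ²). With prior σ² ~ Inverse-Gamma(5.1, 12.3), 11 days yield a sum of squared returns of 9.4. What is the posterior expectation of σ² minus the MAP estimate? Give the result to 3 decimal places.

0.305

Posterior: Inverse-Gamma(shape = 5.1+11/2 = 10.6, scale = 12.3+9.4/2 = 17.0).
Mode = β/(α+1) = 17.0/11.6 = 1.466.
Mean = β/(α−1) = 17.0/9.6 = 1.771.
Difference = 1.771 − 1.466 = 0.305.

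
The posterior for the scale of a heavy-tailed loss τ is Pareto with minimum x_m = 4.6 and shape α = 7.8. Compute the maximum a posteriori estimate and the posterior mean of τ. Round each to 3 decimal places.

MAP = 4.600, posterior mean = 5.276

The Pareto density is strictly decreasing on [x_m, ∞), so the mode is x_m = 4.600.
Mean = α·x_m/(α−1) = 7.8·4.6/6.8 = 5.276.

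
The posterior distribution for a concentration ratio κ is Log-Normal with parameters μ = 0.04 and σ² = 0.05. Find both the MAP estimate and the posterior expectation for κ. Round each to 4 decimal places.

κ_MAP = 0.9900, E[κ|data] = 1.0672

Mode = exp(μ − σ²) = exp(-0.01) = 0.9900.
Mean = exp(μ + σ²/2) = exp(0.065) = 1.0672.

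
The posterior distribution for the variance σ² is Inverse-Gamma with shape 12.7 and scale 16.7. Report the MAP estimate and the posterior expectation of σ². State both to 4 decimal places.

Mode = β/(α+1) = 16.7/13.7 = 1.2190.
Mean = β/(α−1) = 16.7/11.7 = 1.4274.

MAP estimate = 1.2190, posterior expectation = 1.4274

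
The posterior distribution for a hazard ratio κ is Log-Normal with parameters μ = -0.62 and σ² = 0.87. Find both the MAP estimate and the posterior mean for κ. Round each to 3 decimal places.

κ_MAP = 0.225, E[κ|data] = 0.831

Mode = exp(μ − σ²) = exp(-1.49) = 0.225.
Mean = exp(μ + σ²/2) = exp(-0.185) = 0.831.
Mean > mode: the posterior has a right tail.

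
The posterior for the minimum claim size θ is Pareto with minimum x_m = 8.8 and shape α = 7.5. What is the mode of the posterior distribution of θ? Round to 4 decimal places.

8.8000

The Pareto density is strictly decreasing on [x_m, ∞), so the mode is x_m = 8.8000.
Mean = α·x_m/(α−1) = 7.5·8.8/6.5 = 10.1538.
This is the posterior mode — the MAP estimate.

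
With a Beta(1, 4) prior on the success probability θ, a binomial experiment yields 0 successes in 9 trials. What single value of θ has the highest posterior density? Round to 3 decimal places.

Posterior: Beta(1+0, 4+9) = Beta(1, 13).
Since α = 1 ≤ 1 and β > 1, the Beta density is monotone decreasing on [0,1]; the mode is at 0.
Mean = 1/(1+13) = 0.071.
This is the posterior mode — the MAP estimate.

0.000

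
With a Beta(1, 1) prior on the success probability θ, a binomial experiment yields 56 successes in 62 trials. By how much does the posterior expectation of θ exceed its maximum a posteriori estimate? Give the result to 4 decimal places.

-0.0126

Posterior: Beta(1+56, 1+6) = Beta(57, 7).
Mode = (57−1)/(57+7−2) = 56/62 = 0.9032.
With a flat prior the MAP equals the MLE, 56/62.
Mean = 57/(57+7) = 57/64 = 0.8906.
Difference = 0.8906 − 0.9032 = -0.0126.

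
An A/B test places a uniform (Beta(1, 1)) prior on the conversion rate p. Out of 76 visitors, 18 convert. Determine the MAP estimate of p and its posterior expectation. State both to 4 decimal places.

Posterior: Beta(1+18, 1+58) = Beta(19, 59).
Mode = (19−1)/(19+59−2) = 18/76 = 0.2368.
Mean = 19/(19+59) = 19/78 = 0.2436.
The mean is pulled above the mode by the posterior's right skew.

MAP estimate = 0.2368, posterior expectation = 0.2436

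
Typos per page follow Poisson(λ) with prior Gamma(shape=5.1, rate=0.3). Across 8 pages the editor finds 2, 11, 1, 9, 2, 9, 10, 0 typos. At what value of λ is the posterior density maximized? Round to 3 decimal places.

Σ counts = 44. Posterior: Gamma(shape = 5.1+44 = 49.1, rate = 0.3+8 = 8.3).
Mode = (α−1)/β = 48.1/8.3 = 5.795.
Mean = α/β = 49.1/8.3 = 5.916.
This is the posterior mode — the MAP estimate.

5.795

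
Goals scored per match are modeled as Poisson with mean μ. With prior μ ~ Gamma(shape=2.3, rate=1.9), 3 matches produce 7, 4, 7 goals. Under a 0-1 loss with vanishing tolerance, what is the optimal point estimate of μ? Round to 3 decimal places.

Σ counts = 18. Posterior: Gamma(shape = 2.3+18 = 20.3, rate = 1.9+3 = 4.9).
Mode = (α−1)/β = 19.3/4.9 = 3.939.
Mean = α/β = 20.3/4.9 = 4.143.
This is the posterior mode — the MAP estimate.

3.939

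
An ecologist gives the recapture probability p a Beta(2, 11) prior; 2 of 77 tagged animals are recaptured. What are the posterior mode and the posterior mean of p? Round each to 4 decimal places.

Posterior: Beta(2+2, 11+75) = Beta(4, 86).
Mode = (4−1)/(4+86−2) = 3/88 = 0.0341.
Mean = 4/(4+86) = 4/90 = 0.0444.

MAP = 0.0341, posterior mean = 0.0444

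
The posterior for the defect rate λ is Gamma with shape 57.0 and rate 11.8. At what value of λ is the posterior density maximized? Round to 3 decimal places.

4.746

Mode = (α−1)/β = 56.0/11.8 = 4.746.
Mean = α/β = 57.0/11.8 = 4.831.
This is the posterior mode — the MAP estimate.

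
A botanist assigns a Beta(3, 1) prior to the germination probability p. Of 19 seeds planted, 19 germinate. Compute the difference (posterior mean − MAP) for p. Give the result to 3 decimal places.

-0.043

Posterior: Beta(3+19, 1+0) = Beta(22, 1).
Since β = 1 ≤ 1 and α > 1, the Beta density is monotone increasing on [0,1]; the mode is at 1.
Mean = 22/(22+1) = 0.957.
Difference = 0.957 − 1.000 = -0.043.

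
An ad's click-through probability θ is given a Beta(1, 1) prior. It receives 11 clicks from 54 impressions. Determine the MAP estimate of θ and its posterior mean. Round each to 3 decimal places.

Posterior: Beta(1+11, 1+43) = Beta(12, 44).
Mode = (12−1)/(12+44−2) = 11/54 = 0.204.
With a flat prior the MAP equals the MLE, 11/54.
Mean = 12/(12+44) = 12/56 = 0.214.
The mean is pulled above the mode by the posterior's right skew.

θ_MAP = 0.204, E[θ|data] = 0.214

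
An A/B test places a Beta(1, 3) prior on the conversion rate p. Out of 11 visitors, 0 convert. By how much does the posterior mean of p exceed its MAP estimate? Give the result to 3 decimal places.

Posterior: Beta(1+0, 3+11) = Beta(1, 14).
Since α = 1 ≤ 1 and β > 1, the Beta density is monotone decreasing on [0,1]; the mode is at 0.
Mean = 1/(1+14) = 0.067.
Difference = 0.067 − 0.000 = 0.067.

0.067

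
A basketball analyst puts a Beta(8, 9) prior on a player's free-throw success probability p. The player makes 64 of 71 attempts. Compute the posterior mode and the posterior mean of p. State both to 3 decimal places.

Posterior: Beta(8+64, 9+7) = Beta(72, 16).
Mode = (72−1)/(72+16−2) = 71/86 = 0.826.
Mean = 72/(72+16) = 72/88 = 0.818.
Left-skewed posterior ⇒ mean < mode.

MAP = 0.826; posterior mean = 0.818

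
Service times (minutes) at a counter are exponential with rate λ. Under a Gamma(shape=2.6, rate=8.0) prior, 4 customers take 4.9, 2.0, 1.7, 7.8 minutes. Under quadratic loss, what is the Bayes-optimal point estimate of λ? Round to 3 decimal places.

0.270

Σ times = 16.4. Posterior: Gamma(shape = 2.6+4 = 6.6, rate = 8.0+16.4 = 24.4).
Mode = (α−1)/β = 5.6/24.4 = 0.230.
Mean = α/β = 6.6/24.4 = 0.270.
Quadratic loss ⇒ the optimal estimator is the posterior mean.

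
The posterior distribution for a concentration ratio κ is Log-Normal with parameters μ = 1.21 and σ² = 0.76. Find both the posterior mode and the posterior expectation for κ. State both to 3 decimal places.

Mode = exp(μ − σ²) = exp(0.45) = 1.568.
Mean = exp(μ + σ²/2) = exp(1.590) = 4.904.

MAP = 1.568; posterior mean = 4.904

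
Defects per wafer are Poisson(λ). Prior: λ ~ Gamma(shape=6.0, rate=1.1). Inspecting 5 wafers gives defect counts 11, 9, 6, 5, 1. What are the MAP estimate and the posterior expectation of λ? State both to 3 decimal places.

Σ counts = 32. Posterior: Gamma(shape = 6.0+32 = 38.0, rate = 1.1+5 = 6.1).
Mode = (α−1)/β = 37.0/6.1 = 6.066.
Mean = α/β = 38.0/6.1 = 6.230.

MAP = 6.066, posterior mean = 6.230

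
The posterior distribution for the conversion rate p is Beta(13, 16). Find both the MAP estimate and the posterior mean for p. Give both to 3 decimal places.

MAP = 0.444; posterior mean = 0.448

Mode = (13−1)/(13+16−2) = 12/27 = 0.444.
Mean = 13/(13+16) = 13/29 = 0.448.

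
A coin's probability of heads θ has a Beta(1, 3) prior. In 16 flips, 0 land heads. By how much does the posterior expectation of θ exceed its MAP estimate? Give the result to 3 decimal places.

0.050

Posterior: Beta(1+0, 3+16) = Beta(1, 19).
Since α = 1 ≤ 1 and β > 1, the Beta density is monotone decreasing on [0,1]; the mode is at 0.
Mean = 1/(1+19) = 0.050.
Difference = 0.050 − 0.000 = 0.050.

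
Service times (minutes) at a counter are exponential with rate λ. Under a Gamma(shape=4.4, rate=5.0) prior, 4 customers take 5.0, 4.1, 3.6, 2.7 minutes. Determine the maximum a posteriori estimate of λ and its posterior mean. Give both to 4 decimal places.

Σ times = 15.4. Posterior: Gamma(shape = 4.4+4 = 8.4, rate = 5.0+15.4 = 20.4).
Mode = (α−1)/β = 7.4/20.4 = 0.3627.
Mean = α/β = 8.4/20.4 = 0.4118.
Right-skewed posterior ⇒ mode < mean.

MAP: 0.3627. Posterior mean: 0.4118.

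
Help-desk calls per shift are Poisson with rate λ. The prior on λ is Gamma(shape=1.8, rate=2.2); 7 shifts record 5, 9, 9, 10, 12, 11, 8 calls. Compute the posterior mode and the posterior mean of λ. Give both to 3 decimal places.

Σ counts = 64. Posterior: Gamma(shape = 1.8+64 = 65.8, rate = 2.2+7 = 9.2).
Mode = (α−1)/β = 64.8/9.2 = 7.043.
Mean = α/β = 65.8/9.2 = 7.152.
Right-skewed posterior ⇒ mode < mean.

λ_MAP = 7.043, E[λ|data] = 7.152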